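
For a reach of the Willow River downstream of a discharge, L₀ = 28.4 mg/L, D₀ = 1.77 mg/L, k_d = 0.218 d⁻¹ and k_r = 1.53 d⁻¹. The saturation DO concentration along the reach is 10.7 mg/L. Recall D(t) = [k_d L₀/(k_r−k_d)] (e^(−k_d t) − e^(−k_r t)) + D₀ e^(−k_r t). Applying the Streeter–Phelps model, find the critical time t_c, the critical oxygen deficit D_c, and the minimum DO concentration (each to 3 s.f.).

t_c = [1/(k_r−k_d)] ln[(k_r/k_d)(1 − D₀(k_r−k_d)/(k_d L₀))]
= [1/(1.53−0.218)] ln[(1.53/0.218)(1 − 1.77×1.312/(0.218×28.4))]
= (1/1.312) ln[7.018 × 0.6249] = 0.7622 × ln(4.386) = 0.7622 × 1.478 = 1.127 d.
L(t_c) = L₀ e^(−k_d t_c) = 28.4 × 0.7822 = 22.21 mg/L, and at the critical point k_r D_c = k_d L, so D_c = (0.218/1.53) × 22.21 = 3.165 mg/L.
Minimum DO = C_s − D_c = 10.7 − 3.165 = 7.535 mg/L.

t_c ≈ 1.13 d; D_c ≈ 3.17 mg/L; min DO ≈ 7.53 mg/L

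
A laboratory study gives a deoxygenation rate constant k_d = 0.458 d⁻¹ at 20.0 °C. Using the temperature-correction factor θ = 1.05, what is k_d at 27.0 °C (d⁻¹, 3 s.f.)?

k_d(T₂) = k_d(T₁) · θ^(T₂−T₁) = 0.458 × 1.05^(27.0−20.0)
= 0.458 × 1.05^7.00 = 0.458 × 1.407 = 0.6445 d⁻¹.

k_d ≈ 0.644 d⁻¹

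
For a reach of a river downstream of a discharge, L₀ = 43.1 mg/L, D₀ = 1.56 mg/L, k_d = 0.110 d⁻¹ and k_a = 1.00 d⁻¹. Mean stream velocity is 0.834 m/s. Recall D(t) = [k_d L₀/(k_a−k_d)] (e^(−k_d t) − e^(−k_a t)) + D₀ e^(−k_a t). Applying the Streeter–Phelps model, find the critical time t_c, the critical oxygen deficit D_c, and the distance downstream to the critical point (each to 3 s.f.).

t_c ≈ 2.09 d; D_c ≈ 3.77 mg/L; x_c ≈ 151 km

At the critical point dD/dt = 0, so k_d L₀ e^(−k_d t) = k_a D. Substituting D(t) from the Streeter–Phelps equation and solving for t gives
t_c = ln[(k_a/k_d)(1 − D₀(k_a−k_d)/(k_d L₀))] / (k_a−k_d).
Here k_a−k_d = 0.8900 d⁻¹ and 1 − D₀(k_a−k_d)/(k_d L₀) = 1 − 1.56×0.8900/(0.110×43.1) = 0.7072, so
t_c = ln(9.091 × 0.7072) / 0.8900 = 1.861 / 0.8900 = 2.091 d.
D_c = (k_d/k_a) L₀ e^(−k_d t_c) = (0.110/1.00) × 43.1 × e^(−0.110×2.091) = 0.1100 × 43.1 × 0.7945 = 3.767 mg/L.
x_c = v t_c = 0.834 m/s × 2.091 d × 86400 s/d = 150700 m ≈ 151 km.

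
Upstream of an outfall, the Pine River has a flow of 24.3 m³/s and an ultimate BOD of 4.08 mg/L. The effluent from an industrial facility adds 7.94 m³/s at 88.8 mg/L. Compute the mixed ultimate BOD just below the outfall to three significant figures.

24.9 mg/L

Flow-weighted mixing: C = (Q_r C_r + Q_w C_w)/(Q_r + Q_w)
= (24.3×4.08 + 7.94×88.8)/(24.3 + 7.94) = 804.2/32.24 = 24.94 mg/L.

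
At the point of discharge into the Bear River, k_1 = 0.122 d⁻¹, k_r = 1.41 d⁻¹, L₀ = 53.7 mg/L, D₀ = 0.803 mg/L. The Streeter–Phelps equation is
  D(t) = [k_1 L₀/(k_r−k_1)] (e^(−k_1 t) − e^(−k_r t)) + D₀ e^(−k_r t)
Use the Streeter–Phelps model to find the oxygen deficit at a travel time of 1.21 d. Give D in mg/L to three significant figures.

D ≈ 3.61 mg/L

k_1 L₀/(k_r−k_1) = 0.122×53.7/(1.41−0.122) = 6.551/1.288 = 5.086 mg/L.
e^(−k_1 t) = e^(−0.122×1.210) = 0.8628; e^(−k_r t) = e^(−1.41×1.210) = 0.1816.
D = 5.086 × (0.8628 − 0.1816) + 0.803 × 0.1816 = 3.465 + 0.1458 = 3.611 mg/L.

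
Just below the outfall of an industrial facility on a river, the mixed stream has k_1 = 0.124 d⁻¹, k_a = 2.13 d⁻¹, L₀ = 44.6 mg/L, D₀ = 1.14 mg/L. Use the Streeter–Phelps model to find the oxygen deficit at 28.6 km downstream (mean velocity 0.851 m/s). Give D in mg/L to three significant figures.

Travel time t = x/v = 28.6 km / (0.851 m/s) = 28600 m / 0.851 m/s = 33610 s = 0.3890 d.
k_1 L₀/(k_a−k_1) = 0.124×44.6/(2.13−0.124) = 5.530/2.006 = 2.757 mg/L.
e^(−k_1 t) = e^(−0.124×0.3890) = 0.9529; e^(−k_a t) = e^(−2.13×0.3890) = 0.4367.
D = 2.757 × (0.9529 − 0.4367) + 1.14 × 0.4367 = 1.423 + 0.4978 = 1.921 mg/L.

D ≈ 1.92 mg/L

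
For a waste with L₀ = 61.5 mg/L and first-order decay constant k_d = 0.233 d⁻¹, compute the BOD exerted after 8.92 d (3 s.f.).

y_t = L₀(1 − e^(−k_d t)) = 61.5 × (1 − e^(−0.233×8.92))
= 61.5 × (1 − 0.1251) = 61.5 × 0.8749 = 53.80 mg/L.

y ≈ 53.8 mg/L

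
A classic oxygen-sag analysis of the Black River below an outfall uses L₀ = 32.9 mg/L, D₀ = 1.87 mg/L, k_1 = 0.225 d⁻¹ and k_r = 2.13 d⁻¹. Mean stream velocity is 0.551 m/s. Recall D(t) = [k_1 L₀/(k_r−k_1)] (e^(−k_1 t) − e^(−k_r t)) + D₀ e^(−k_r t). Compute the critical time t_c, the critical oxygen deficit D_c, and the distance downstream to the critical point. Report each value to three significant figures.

t_c ≈ 0.835 d; D_c ≈ 2.88 mg/L; x_c ≈ 39.8 km

With k_r/k_1 = 9.467 and 1 − D₀(k_r−k_1)/(k_1 L₀) = 0.5188,
t_c = ln(9.467 × 0.5188) / (2.13 − 0.225) = ln(4.911) / 1.905 = 1.591/1.905 = 0.8354 d.
L(t_c) = L₀ e^(−k_1 t_c) = 32.9 × 0.8286 = 27.26 mg/L, and at the critical point k_r D_c = k_1 L, so D_c = (0.225/2.13) × 27.26 = 2.880 mg/L.
x_c = v t_c = 0.551 m/s × 0.8354 d × 86400 s/d = 39770 m ≈ 39.8 km.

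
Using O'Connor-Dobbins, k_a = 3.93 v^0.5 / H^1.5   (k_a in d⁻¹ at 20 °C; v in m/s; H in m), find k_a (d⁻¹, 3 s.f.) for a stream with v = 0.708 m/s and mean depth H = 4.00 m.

k_a = 3.93 × 0.708^0.5 / 4.00^1.5 = 3.93 × 0.8414 / 8.000 = 0.4134 d⁻¹.

k_a ≈ 0.413 d⁻¹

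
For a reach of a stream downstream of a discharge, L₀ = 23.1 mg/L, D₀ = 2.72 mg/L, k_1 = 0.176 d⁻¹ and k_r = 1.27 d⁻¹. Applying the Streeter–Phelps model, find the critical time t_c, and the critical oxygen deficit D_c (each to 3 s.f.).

t_c ≈ 0.603 d; D_c ≈ 2.88 mg/L

t_c = [1/(k_r−k_1)] ln[(k_r/k_1)(1 − D₀(k_r−k_1)/(k_1 L₀))]
= [1/(1.27−0.176)] ln[(1.27/0.176)(1 − 2.72×1.094/(0.176×23.1))]
= (1/1.094) ln[7.216 × 0.2681] = 0.9141 × ln(1.934) = 0.9141 × 0.6598 = 0.6031 d.
L(t_c) = L₀ e^(−k_1 t_c) = 23.1 × 0.8993 = 20.77 mg/L, and at the critical point k_r D_c = k_1 L, so D_c = (0.176/1.27) × 20.77 = 2.879 mg/L.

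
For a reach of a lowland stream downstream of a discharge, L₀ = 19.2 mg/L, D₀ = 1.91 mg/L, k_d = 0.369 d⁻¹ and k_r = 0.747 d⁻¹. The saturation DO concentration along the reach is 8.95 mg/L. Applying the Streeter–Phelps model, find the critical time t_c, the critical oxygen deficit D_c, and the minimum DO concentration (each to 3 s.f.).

t_c ≈ 1.58 d; D_c ≈ 5.29 mg/L; min DO ≈ 3.66 mg/L

At the critical point dD/dt = 0, so k_d L₀ e^(−k_d t) = k_r D. Substituting D(t) from the Streeter–Phelps equation and solving for t gives
t_c = ln[(k_r/k_d)(1 − D₀(k_r−k_d)/(k_d L₀))] / (k_r−k_d).
Here k_r−k_d = 0.3780 d⁻¹ and 1 − D₀(k_r−k_d)/(k_d L₀) = 1 − 1.91×0.3780/(0.369×19.2) = 0.8981, so
t_c = ln(2.024 × 0.8981) / 0.3780 = 0.5978 / 0.3780 = 1.581 d.
D_c = (k_d/k_r) L₀ e^(−k_d t_c) = (0.369/0.747) × 19.2 × e^(−0.369×1.581) = 0.4940 × 19.2 × 0.5579 = 5.291 mg/L.
Minimum DO = C_s − D_c = 8.95 − 5.291 = 3.659 mg/L.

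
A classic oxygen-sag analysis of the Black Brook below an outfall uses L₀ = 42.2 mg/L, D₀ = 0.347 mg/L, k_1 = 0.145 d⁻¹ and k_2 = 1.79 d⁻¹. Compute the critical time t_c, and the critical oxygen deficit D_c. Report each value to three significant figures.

t_c ≈ 1.47 d; D_c ≈ 2.76 mg/L

With k_2/k_1 = 12.34 and 1 − D₀(k_2−k_1)/(k_1 L₀) = 0.9067,
t_c = ln(12.34 × 0.9067) / (1.79 − 0.145) = ln(11.19) / 1.645 = 2.415/1.645 = 1.468 d.
D_c = (k_1/k_2) L₀ e^(−k_1 t_c) = (0.145/1.79) × 42.2 × e^(−0.145×1.468) = 0.08101 × 42.2 × 0.8082 = 2.763 mg/L.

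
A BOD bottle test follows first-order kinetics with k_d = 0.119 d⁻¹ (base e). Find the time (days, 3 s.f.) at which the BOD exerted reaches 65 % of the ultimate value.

y/L₀ = 1 − e^(−k_d t) = 0.65 ⇒ e^(−k_d t) = 0.350
t = −ln(0.350) / 0.119 = 1.050 / 0.119 = 8.822 d.

t ≈ 8.82 d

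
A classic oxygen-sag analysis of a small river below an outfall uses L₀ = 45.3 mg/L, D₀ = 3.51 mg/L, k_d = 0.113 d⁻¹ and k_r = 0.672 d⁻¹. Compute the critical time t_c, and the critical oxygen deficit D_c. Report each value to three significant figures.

t_c ≈ 2.32 d; D_c ≈ 5.86 mg/L

With k_r/k_d = 5.947 and 1 − D₀(k_r−k_d)/(k_d L₀) = 0.6167,
t_c = ln(5.947 × 0.6167) / (0.672 − 0.113) = ln(3.667) / 0.5590 = 1.299/0.5590 = 2.325 d.
L(t_c) = L₀ e^(−k_d t_c) = 45.3 × 0.7690 = 34.83 mg/L, and at the critical point k_r D_c = k_d L, so D_c = (0.113/0.672) × 34.83 = 5.858 mg/L.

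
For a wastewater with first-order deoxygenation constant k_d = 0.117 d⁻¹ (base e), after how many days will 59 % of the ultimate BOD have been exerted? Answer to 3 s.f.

t ≈ 7.62 d

y/L₀ = 1 − e^(−k_d t) = 0.59 ⇒ e^(−k_d t) = 0.410
t = −ln(0.410) / 0.117 = 0.8916 / 0.117 = 7.620 d.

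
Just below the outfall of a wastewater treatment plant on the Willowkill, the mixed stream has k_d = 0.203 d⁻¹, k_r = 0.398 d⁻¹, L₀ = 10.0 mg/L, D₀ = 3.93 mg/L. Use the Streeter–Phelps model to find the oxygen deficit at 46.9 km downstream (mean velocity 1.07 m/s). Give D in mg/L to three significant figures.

D ≈ 4.10 mg/L

Travel time t = x/v = 46.9 km / (1.07 m/s) = 46900 m / 1.07 m/s = 43830 s = 0.5073 d.
k_d L₀/(k_r−k_d) = 0.203×10.0/(0.398−0.203) = 2.030/0.1950 = 10.41 mg/L.
e^(−k_d t) = e^(−0.203×0.5073) = 0.9021; e^(−k_r t) = e^(−0.398×0.5073) = 0.8172.
D = 10.41 × (0.9021 − 0.8172) + 3.93 × 0.8172 = 0.8846 + 3.211 = 4.096 mg/L.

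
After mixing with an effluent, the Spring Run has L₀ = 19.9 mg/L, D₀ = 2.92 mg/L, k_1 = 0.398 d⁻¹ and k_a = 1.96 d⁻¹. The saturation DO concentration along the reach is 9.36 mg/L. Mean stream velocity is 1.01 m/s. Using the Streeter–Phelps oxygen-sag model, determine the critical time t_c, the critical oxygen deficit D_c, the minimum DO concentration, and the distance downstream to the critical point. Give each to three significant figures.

t_c ≈ 0.472 d; D_c ≈ 3.35 mg/L; min DO ≈ 6.01 mg/L; x_c ≈ 41.1 km

t_c = [1/(k_a−k_1)] ln[(k_a/k_1)(1 − D₀(k_a−k_1)/(k_1 L₀))]
= [1/(1.96−0.398)] ln[(1.96/0.398)(1 − 2.92×1.562/(0.398×19.9))]
= (1/1.562) ln[4.925 × 0.4241] = 0.6402 × ln(2.089) = 0.6402 × 0.7365 = 0.4715 d.
L(t_c) = L₀ e^(−k_1 t_c) = 19.9 × 0.8289 = 16.49 mg/L, and at the critical point k_a D_c = k_1 L, so D_c = (0.398/1.96) × 16.49 = 3.349 mg/L.
Minimum DO = C_s − D_c = 9.36 − 3.349 = 6.011 mg/L.
x_c = v t_c = 1.01 m/s × 0.4715 d × 86400 s/d = 41150 m ≈ 41.1 km.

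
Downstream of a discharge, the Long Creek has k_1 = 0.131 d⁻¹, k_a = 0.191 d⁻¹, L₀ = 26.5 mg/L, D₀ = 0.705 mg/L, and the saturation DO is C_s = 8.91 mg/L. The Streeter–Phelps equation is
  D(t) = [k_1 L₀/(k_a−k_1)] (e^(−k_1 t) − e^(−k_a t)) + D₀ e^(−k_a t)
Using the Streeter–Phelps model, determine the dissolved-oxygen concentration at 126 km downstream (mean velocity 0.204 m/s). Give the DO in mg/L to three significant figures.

Travel time t = x/v = 126 km / (0.204 m/s) = 126000 m / 0.204 m/s = 617600 s = 7.149 d.
k_1 L₀/(k_a−k_1) = 0.131×26.5/(0.191−0.131) = 3.472/0.06000 = 57.86 mg/L.
e^(−k_1 t) = e^(−0.131×7.149) = 0.3920; e^(−k_a t) = e^(−0.191×7.149) = 0.2553.
D = 57.86 × (0.3920 − 0.2553) + 0.705 × 0.2553 = 7.911 + 0.1800 = 8.091 mg/L.
DO = C_s − D = 8.91 − 8.091 = 0.8192 mg/L.

DO ≈ 0.819 mg/L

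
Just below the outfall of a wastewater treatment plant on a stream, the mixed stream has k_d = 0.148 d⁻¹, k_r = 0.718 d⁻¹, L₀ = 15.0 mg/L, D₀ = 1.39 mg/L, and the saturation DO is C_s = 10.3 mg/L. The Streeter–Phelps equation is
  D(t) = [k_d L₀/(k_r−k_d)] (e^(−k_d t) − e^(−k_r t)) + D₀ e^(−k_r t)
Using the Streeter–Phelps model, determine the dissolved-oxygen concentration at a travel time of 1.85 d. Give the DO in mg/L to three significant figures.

DO ≈ 8.00 mg/L

k_d L₀/(k_r−k_d) = 0.148×15.0/(0.718−0.148) = 2.220/0.5700 = 3.895 mg/L.
e^(−k_d t) = e^(−0.148×1.850) = 0.7605; e^(−k_r t) = e^(−0.718×1.850) = 0.2649.
D = 3.895 × (0.7605 − 0.2649) + 1.39 × 0.2649 = 1.930 + 0.3682 = 2.298 mg/L.
DO = C_s − D = 10.3 − 2.298 = 8.002 mg/L.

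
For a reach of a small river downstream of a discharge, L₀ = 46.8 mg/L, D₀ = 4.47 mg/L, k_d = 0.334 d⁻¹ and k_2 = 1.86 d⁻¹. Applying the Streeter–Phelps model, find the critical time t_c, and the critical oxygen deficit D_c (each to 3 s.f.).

t_c = [1/(k_2−k_d)] ln[(k_2/k_d)(1 − D₀(k_2−k_d)/(k_d L₀))]
= [1/(1.86−0.334)] ln[(1.86/0.334)(1 − 4.47×1.526/(0.334×46.8))]
= (1/1.526) ln[5.569 × 0.5636] = 0.6553 × ln(3.139) = 0.6553 × 1.144 = 0.7495 d.
D_c = (k_d/k_2) L₀ e^(−k_d t_c) = (0.334/1.86) × 46.8 × e^(−0.334×0.7495) = 0.1796 × 46.8 × 0.7785 = 6.543 mg/L.

t_c ≈ 0.750 d; D_c ≈ 6.54 mg/L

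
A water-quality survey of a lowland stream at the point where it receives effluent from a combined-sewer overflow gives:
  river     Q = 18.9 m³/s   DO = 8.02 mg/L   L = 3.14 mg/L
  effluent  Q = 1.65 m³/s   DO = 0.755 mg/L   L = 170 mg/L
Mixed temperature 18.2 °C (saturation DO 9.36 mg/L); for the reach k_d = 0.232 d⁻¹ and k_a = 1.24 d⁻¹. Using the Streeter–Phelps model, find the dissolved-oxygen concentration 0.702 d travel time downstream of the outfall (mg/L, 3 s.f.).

Mixed DO = (18.9×8.02 + 1.65×0.755)/(18.9+1.65) = 152.8/20.55 = 7.437 mg/L.
Mixed L₀ = (18.9×3.14 + 1.65×170)/(20.55) = 339.8/20.55 = 16.54 mg/L.
Initial deficit D₀ = C_s − DO₀ = 9.36 − 7.437 = 1.923 mg/L.
D(0.702) = [0.232×16.54/(1.24−0.232)](e^(−0.232×0.702) − e^(−1.24×0.702)) + 1.923 e^(−1.24×0.702)
= 3.806 × (0.8497 − 0.4188) + 1.923 × 0.4188 = 2.446 mg/L.
DO = 9.36 − 2.446 = 6.914 mg/L.

DO ≈ 6.91 mg/L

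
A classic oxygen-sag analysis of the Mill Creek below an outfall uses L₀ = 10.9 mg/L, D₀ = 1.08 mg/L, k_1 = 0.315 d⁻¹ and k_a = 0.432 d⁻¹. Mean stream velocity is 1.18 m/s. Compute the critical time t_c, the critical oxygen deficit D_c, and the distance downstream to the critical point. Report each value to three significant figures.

At the critical point dD/dt = 0, so k_1 L₀ e^(−k_1 t) = k_a D. Substituting D(t) from the Streeter–Phelps equation and solving for t gives
t_c = ln[(k_a/k_1)(1 − D₀(k_a−k_1)/(k_1 L₀))] / (k_a−k_1).
Here k_a−k_1 = 0.1170 d⁻¹ and 1 − D₀(k_a−k_1)/(k_1 L₀) = 1 − 1.08×0.1170/(0.315×10.9) = 0.9632, so
t_c = ln(1.371 × 0.9632) / 0.1170 = 0.2784 / 0.1170 = 2.379 d.
L(t_c) = L₀ e^(−k_1 t_c) = 10.9 × 0.4726 = 5.152 mg/L, and at the critical point k_a D_c = k_1 L, so D_c = (0.315/0.432) × 5.152 = 3.757 mg/L.
x_c = v t_c = 1.18 m/s × 2.379 d × 86400 s/d = 242600 m ≈ 243 km.

t_c ≈ 2.38 d; D_c ≈ 3.76 mg/L; x_c ≈ 243 km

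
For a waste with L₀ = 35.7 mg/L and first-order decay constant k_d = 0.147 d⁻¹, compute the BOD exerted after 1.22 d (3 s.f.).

y ≈ 5.86 mg/L

y_t = L₀(1 − e^(−k_d t)) = 35.7 × (1 − e^(−0.147×1.22))
= 35.7 × (1 − 0.8358) = 35.7 × 0.1642 = 5.861 mg/L.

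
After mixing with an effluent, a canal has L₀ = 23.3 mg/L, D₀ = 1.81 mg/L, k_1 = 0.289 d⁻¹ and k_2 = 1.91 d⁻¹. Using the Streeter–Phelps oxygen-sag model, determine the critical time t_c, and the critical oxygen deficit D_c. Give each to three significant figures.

t_c = [1/(k_2−k_1)] ln[(k_2/k_1)(1 − D₀(k_2−k_1)/(k_1 L₀))]
= [1/(1.91−0.289)] ln[(1.91/0.289)(1 − 1.81×1.621/(0.289×23.3))]
= (1/1.621) ln[6.609 × 0.5643] = 0.6169 × ln(3.729) = 0.6169 × 1.316 = 0.8120 d.
L(t_c) = L₀ e^(−k_1 t_c) = 23.3 × 0.7908 = 18.43 mg/L, and at the critical point k_2 D_c = k_1 L, so D_c = (0.289/1.91) × 18.43 = 2.788 mg/L.

t_c ≈ 0.812 d; D_c ≈ 2.79 mg/L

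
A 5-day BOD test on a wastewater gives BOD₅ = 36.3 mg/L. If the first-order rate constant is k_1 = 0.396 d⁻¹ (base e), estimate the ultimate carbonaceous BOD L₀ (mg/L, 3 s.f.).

BOD₅ = L₀(1 − e^(−5k_1)) ⇒ L₀ = BOD₅ / (1 − e^(−5×0.396))
= 36.3 / (1 − 0.1381) = 36.3 / 0.8619 = 42.11 mg/L.

L₀ ≈ 42.1 mg/L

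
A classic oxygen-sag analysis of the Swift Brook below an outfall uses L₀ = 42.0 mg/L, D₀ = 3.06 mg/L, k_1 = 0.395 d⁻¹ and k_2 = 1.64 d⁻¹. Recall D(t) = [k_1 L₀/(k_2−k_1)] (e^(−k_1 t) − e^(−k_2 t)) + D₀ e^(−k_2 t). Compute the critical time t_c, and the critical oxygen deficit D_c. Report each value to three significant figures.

t_c ≈ 0.934 d; D_c ≈ 7.00 mg/L

At the critical point dD/dt = 0, so k_1 L₀ e^(−k_1 t) = k_2 D. Substituting D(t) from the Streeter–Phelps equation and solving for t gives
t_c = ln[(k_2/k_1)(1 − D₀(k_2−k_1)/(k_1 L₀))] / (k_2−k_1).
Here k_2−k_1 = 1.245 d⁻¹ and 1 − D₀(k_2−k_1)/(k_1 L₀) = 1 − 3.06×1.245/(0.395×42.0) = 0.7704, so
t_c = ln(4.152 × 0.7704) / 1.245 = 1.163 / 1.245 = 0.9339 d.
L(t_c) = L₀ e^(−k_1 t_c) = 42.0 × 0.6915 = 29.04 mg/L, and at the critical point k_2 D_c = k_1 L, so D_c = (0.395/1.64) × 29.04 = 6.995 mg/L.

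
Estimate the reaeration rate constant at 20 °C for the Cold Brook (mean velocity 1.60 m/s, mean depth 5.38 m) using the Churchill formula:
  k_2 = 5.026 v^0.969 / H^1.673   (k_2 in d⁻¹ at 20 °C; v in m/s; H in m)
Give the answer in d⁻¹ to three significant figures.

k_2 = 5.026 × 1.60^0.969 / 5.38^1.673 = 5.026 × 1.577 / 16.70 = 0.4747 d⁻¹.

k_2 ≈ 0.475 d⁻¹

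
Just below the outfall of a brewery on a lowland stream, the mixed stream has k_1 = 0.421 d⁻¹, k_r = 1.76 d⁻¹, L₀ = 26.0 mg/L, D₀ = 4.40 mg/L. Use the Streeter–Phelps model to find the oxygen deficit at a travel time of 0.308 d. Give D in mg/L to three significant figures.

D ≈ 4.99 mg/L

k_1 L₀/(k_r−k_1) = 0.421×26.0/(1.76−0.421) = 10.95/1.339 = 8.175 mg/L.
e^(−k_1 t) = e^(−0.421×0.3080) = 0.8784; e^(−k_r t) = e^(−1.76×0.3080) = 0.5815.
D = 8.175 × (0.8784 − 0.5815) + 4.40 × 0.5815 = 2.427 + 2.559 = 4.985 mg/L.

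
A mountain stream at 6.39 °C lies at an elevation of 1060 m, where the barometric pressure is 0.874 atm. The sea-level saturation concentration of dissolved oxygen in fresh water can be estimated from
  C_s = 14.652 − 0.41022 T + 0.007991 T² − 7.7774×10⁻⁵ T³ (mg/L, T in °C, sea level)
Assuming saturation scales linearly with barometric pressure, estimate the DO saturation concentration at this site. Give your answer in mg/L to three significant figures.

C_s ≈ 10.8 mg/L

At sea level: C_s = 14.652 − 0.41022×6.39 + 0.007991×6.39² − 7.7774×10⁻⁵×6.39³ = 12.34 mg/L.
Pressure correction: C_s' = 12.34 × 0.874 = 10.78 mg/L.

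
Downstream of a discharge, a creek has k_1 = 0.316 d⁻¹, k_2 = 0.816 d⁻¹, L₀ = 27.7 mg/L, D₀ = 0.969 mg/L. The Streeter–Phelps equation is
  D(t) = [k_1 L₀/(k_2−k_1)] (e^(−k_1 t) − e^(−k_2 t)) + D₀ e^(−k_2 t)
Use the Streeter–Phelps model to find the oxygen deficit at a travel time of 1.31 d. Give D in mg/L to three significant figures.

D ≈ 5.89 mg/L

k_1 L₀/(k_2−k_1) = 0.316×27.7/(0.816−0.316) = 8.753/0.5000 = 17.51 mg/L.
e^(−k_1 t) = e^(−0.316×1.310) = 0.6610; e^(−k_2 t) = e^(−0.816×1.310) = 0.3434.
D = 17.51 × (0.6610 − 0.3434) + 0.969 × 0.3434 = 5.561 + 0.3327 = 5.894 mg/L.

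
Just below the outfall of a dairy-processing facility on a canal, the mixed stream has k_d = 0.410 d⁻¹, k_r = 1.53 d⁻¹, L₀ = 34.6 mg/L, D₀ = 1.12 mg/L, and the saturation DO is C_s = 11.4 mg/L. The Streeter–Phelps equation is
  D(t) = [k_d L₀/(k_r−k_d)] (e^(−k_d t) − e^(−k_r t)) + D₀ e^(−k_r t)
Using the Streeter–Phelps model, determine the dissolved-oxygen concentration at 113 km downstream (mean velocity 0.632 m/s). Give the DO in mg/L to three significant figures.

Travel time t = x/v = 113 km / (0.632 m/s) = 113000 m / 0.632 m/s = 178800 s = 2.069 d.
k_d L₀/(k_r−k_d) = 0.410×34.6/(1.53−0.410) = 14.19/1.120 = 12.67 mg/L.
e^(−k_d t) = e^(−0.410×2.069) = 0.4281; e^(−k_r t) = e^(−1.53×2.069) = 0.04216.
D = 12.67 × (0.4281 − 0.04216) + 1.12 × 0.04216 = 4.888 + 0.04722 = 4.935 mg/L.
DO = C_s − D = 11.4 − 4.935 = 6.465 mg/L.

DO ≈ 6.46 mg/L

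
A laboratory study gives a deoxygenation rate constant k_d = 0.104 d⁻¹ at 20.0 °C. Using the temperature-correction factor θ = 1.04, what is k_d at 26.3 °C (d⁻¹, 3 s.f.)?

k_d(T₂) = k_d(T₁) · θ^(T₂−T₁) = 0.104 × 1.04^(26.3−20.0)
= 0.104 × 1.04^6.30 = 0.104 × 1.280 = 0.1332 d⁻¹.

k_d ≈ 0.133 d⁻¹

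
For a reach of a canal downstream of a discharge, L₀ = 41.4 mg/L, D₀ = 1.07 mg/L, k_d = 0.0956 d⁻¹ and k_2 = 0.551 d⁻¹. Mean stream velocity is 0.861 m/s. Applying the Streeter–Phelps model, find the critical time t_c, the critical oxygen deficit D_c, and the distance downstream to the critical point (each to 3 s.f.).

At the critical point dD/dt = 0, so k_d L₀ e^(−k_d t) = k_2 D. Substituting D(t) from the Streeter–Phelps equation and solving for t gives
t_c = ln[(k_2/k_d)(1 − D₀(k_2−k_d)/(k_d L₀))] / (k_2−k_d).
Here k_2−k_d = 0.4554 d⁻¹ and 1 − D₀(k_2−k_d)/(k_d L₀) = 1 − 1.07×0.4554/(0.0956×41.4) = 0.8769, so
t_c = ln(5.764 × 0.8769) / 0.4554 = 1.620 / 0.4554 = 3.558 d.
D_c = (k_d/k_2) L₀ e^(−k_d t_c) = (0.0956/0.551) × 41.4 × e^(−0.0956×3.558) = 0.1735 × 41.4 × 0.7117 = 5.112 mg/L.
x_c = v t_c = 0.861 m/s × 3.558 d × 86400 s/d = 264700 m ≈ 265 km.

t_c ≈ 3.56 d; D_c ≈ 5.11 mg/L; x_c ≈ 265 km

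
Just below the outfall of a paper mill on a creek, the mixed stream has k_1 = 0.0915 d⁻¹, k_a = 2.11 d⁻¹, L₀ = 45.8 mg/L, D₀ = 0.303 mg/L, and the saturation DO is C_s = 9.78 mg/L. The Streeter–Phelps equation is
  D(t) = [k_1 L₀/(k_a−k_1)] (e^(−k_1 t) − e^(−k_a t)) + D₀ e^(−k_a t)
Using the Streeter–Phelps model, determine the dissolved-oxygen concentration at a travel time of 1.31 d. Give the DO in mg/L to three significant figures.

DO ≈ 8.05 mg/L

k_1 L₀/(k_a−k_1) = 0.0915×45.8/(2.11−0.0915) = 4.191/2.018 = 2.076 mg/L.
e^(−k_1 t) = e^(−0.0915×1.310) = 0.8870; e^(−k_a t) = e^(−2.11×1.310) = 0.06303.
D = 2.076 × (0.8870 − 0.06303) + 0.303 × 0.06303 = 1.711 + 0.01910 = 1.730 mg/L.
DO = C_s − D = 9.78 − 1.730 = 8.050 mg/L.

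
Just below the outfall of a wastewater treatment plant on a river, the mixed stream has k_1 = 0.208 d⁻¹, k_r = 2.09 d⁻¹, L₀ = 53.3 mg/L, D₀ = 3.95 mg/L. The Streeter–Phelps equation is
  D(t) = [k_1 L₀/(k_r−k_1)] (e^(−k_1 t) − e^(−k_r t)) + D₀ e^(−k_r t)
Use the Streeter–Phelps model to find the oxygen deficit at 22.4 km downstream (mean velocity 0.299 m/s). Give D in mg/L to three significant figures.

D ≈ 4.60 mg/L

Travel time t = x/v = 22.4 km / (0.299 m/s) = 22400 m / 0.299 m/s = 74920 s = 0.8671 d.
k_1 L₀/(k_r−k_1) = 0.208×53.3/(2.09−0.208) = 11.09/1.882 = 5.891 mg/L.
e^(−k_1 t) = e^(−0.208×0.8671) = 0.8350; e^(−k_r t) = e^(−2.09×0.8671) = 0.1633.
D = 5.891 × (0.8350 − 0.1633) + 3.95 × 0.1633 = 3.957 + 0.6450 = 4.602 mg/L.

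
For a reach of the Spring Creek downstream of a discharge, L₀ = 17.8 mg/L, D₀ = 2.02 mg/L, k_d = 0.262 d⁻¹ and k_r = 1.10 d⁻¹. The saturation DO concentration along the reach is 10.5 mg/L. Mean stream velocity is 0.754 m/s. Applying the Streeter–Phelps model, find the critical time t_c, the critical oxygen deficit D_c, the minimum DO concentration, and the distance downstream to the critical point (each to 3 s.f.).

At the critical point dD/dt = 0, so k_d L₀ e^(−k_d t) = k_r D. Substituting D(t) from the Streeter–Phelps equation and solving for t gives
t_c = ln[(k_r/k_d)(1 − D₀(k_r−k_d)/(k_d L₀))] / (k_r−k_d).
Here k_r−k_d = 0.8380 d⁻¹ and 1 − D₀(k_r−k_d)/(k_d L₀) = 1 − 2.02×0.8380/(0.262×17.8) = 0.6370, so
t_c = ln(4.198 × 0.6370) / 0.8380 = 0.9838 / 0.8380 = 1.174 d.
L(t_c) = L₀ e^(−k_d t_c) = 17.8 × 0.7352 = 13.09 mg/L, and at the critical point k_r D_c = k_d L, so D_c = (0.262/1.10) × 13.09 = 3.117 mg/L.
Minimum DO = C_s − D_c = 10.5 − 3.117 = 7.383 mg/L.
x_c = v t_c = 0.754 m/s × 1.174 d × 86400 s/d = 76480 m ≈ 76.5 km.

t_c ≈ 1.17 d; D_c ≈ 3.12 mg/L; min DO ≈ 7.38 mg/L; x_c ≈ 76.5 km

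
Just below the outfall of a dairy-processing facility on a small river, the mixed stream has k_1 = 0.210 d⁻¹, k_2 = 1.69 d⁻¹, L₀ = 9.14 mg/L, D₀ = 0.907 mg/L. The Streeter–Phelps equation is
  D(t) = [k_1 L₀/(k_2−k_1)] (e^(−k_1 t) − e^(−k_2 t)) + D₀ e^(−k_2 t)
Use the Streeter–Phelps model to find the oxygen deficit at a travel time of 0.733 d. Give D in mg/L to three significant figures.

D ≈ 0.999 mg/L

k_1 L₀/(k_2−k_1) = 0.210×9.14/(1.69−0.210) = 1.919/1.480 = 1.297 mg/L.
e^(−k_1 t) = e^(−0.210×0.7330) = 0.8573; e^(−k_2 t) = e^(−1.69×0.7330) = 0.2897.
D = 1.297 × (0.8573 − 0.2897) + 0.907 × 0.2897 = 0.7361 + 0.2628 = 0.9989 mg/L.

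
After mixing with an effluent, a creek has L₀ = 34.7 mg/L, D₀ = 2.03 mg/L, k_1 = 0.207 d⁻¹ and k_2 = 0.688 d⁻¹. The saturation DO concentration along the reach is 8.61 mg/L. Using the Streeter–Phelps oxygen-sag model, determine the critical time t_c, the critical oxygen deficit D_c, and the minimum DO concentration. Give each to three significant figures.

At the critical point dD/dt = 0, so k_1 L₀ e^(−k_1 t) = k_2 D. Substituting D(t) from the Streeter–Phelps equation and solving for t gives
t_c = ln[(k_2/k_1)(1 − D₀(k_2−k_1)/(k_1 L₀))] / (k_2−k_1).
Here k_2−k_1 = 0.4810 d⁻¹ and 1 − D₀(k_2−k_1)/(k_1 L₀) = 1 − 2.03×0.4810/(0.207×34.7) = 0.8641, so
t_c = ln(3.324 × 0.8641) / 0.4810 = 1.055 / 0.4810 = 2.193 d.
L(t_c) = L₀ e^(−k_1 t_c) = 34.7 × 0.6351 = 22.04 mg/L, and at the critical point k_2 D_c = k_1 L, so D_c = (0.207/0.688) × 22.04 = 6.630 mg/L.
Minimum DO = C_s − D_c = 8.61 − 6.630 = 1.980 mg/L.

t_c ≈ 2.19 d; D_c ≈ 6.63 mg/L; min DO ≈ 1.98 mg/L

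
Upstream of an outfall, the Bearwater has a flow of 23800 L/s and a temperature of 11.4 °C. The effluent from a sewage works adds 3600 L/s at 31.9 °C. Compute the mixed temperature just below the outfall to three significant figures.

Flow-weighted mixing: C = (Q_r C_r + Q_w C_w)/(Q_r + Q_w)
= (23800×11.4 + 3600×31.9)/(23800 + 3600) = 386200/27400 = 14.09 °C.

14.1 °C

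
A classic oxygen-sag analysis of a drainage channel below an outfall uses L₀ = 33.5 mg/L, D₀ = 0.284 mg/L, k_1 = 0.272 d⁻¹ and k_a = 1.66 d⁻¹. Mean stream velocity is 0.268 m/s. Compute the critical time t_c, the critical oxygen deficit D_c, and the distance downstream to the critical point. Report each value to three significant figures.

t_c = [1/(k_a−k_1)] ln[(k_a/k_1)(1 − D₀(k_a−k_1)/(k_1 L₀))]
= [1/(1.66−0.272)] ln[(1.66/0.272)(1 − 0.284×1.388/(0.272×33.5))]
= (1/1.388) ln[6.103 × 0.9567] = 0.7205 × ln(5.839) = 0.7205 × 1.765 = 1.271 d.
D_c = (k_1/k_a) L₀ e^(−k_1 t_c) = (0.272/1.66) × 33.5 × e^(−0.272×1.271) = 0.1639 × 33.5 × 0.7077 = 3.884 mg/L.
x_c = v t_c = 0.268 m/s × 1.271 d × 86400 s/d = 29440 m ≈ 29.4 km.

t_c ≈ 1.27 d; D_c ≈ 3.88 mg/L; x_c ≈ 29.4 km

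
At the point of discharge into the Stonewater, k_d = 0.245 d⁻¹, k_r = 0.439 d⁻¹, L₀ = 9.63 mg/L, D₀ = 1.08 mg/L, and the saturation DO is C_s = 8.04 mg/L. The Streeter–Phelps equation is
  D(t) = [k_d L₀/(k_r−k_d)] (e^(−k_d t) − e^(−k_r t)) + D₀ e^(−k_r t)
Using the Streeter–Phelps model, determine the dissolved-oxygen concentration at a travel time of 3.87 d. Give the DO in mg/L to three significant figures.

k_d L₀/(k_r−k_d) = 0.245×9.63/(0.439−0.245) = 2.359/0.1940 = 12.16 mg/L.
e^(−k_d t) = e^(−0.245×3.870) = 0.3875; e^(−k_r t) = e^(−0.439×3.870) = 0.1829.
D = 12.16 × (0.3875 − 0.1829) + 1.08 × 0.1829 = 2.488 + 0.1975 = 2.686 mg/L.
DO = C_s − D = 8.04 − 2.686 = 5.354 mg/L.

DO ≈ 5.35 mg/L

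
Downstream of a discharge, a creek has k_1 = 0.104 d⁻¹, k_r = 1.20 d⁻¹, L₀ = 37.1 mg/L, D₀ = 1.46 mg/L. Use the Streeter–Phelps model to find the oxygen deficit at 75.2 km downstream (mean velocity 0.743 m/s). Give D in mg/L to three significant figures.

Travel time t = x/v = 75.2 km / (0.743 m/s) = 75200 m / 0.743 m/s = 101200 s = 1.171 d.
k_1 L₀/(k_r−k_1) = 0.104×37.1/(1.20−0.104) = 3.858/1.096 = 3.520 mg/L.
e^(−k_1 t) = e^(−0.104×1.171) = 0.8853; e^(−k_r t) = e^(−1.20×1.171) = 0.2452.
D = 3.520 × (0.8853 − 0.2452) + 1.46 × 0.2452 = 2.253 + 0.3580 = 2.611 mg/L.

D ≈ 2.61 mg/L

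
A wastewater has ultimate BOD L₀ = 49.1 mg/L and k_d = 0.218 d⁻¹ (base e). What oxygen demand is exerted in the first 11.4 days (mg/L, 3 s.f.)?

y_t = L₀(1 − e^(−k_d t)) = 49.1 × (1 − e^(−0.218×11.4))
= 49.1 × (1 − 0.08331) = 49.1 × 0.9167 = 45.01 mg/L.

y ≈ 45.0 mg/L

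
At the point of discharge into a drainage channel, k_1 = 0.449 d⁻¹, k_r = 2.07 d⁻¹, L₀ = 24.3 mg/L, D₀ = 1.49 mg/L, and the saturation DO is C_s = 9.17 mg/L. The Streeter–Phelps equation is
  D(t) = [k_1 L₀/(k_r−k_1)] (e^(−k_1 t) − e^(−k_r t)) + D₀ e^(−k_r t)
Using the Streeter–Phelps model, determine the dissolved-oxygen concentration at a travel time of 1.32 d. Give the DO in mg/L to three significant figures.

DO ≈ 5.79 mg/L

k_1 L₀/(k_r−k_1) = 0.449×24.3/(2.07−0.449) = 10.91/1.621 = 6.731 mg/L.
e^(−k_1 t) = e^(−0.449×1.320) = 0.5528; e^(−k_r t) = e^(−2.07×1.320) = 0.06506.
D = 6.731 × (0.5528 − 0.06506) + 1.49 × 0.06506 = 3.283 + 0.09694 = 3.380 mg/L.
DO = C_s − D = 9.17 − 3.380 = 5.790 mg/L.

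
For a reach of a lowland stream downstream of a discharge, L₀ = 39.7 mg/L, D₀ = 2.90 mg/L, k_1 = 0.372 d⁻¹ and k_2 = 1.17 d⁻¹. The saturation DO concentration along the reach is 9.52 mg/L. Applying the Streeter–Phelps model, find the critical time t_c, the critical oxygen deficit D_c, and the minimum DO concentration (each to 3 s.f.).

t_c ≈ 1.22 d; D_c ≈ 8.01 mg/L; min DO ≈ 1.51 mg/L

With k_2/k_1 = 3.145 and 1 − D₀(k_2−k_1)/(k_1 L₀) = 0.8433,
t_c = ln(3.145 × 0.8433) / (1.17 − 0.372) = ln(2.652) / 0.7980 = 0.9754/0.7980 = 1.222 d.
D_c = (k_1/k_2) L₀ e^(−k_1 t_c) = (0.372/1.17) × 39.7 × e^(−0.372×1.222) = 0.3179 × 39.7 × 0.6346 = 8.011 mg/L.
Minimum DO = C_s − D_c = 9.52 − 8.011 = 1.509 mg/L.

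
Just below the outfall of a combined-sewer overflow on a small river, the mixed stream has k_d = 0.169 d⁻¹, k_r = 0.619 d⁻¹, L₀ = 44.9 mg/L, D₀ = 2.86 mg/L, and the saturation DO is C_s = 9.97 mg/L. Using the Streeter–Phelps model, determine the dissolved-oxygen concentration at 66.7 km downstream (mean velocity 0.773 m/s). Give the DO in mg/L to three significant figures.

DO ≈ 3.27 mg/L

Travel time t = x/v = 66.7 km / (0.773 m/s) = 66700 m / 0.773 m/s = 86290 s = 0.9987 d.
k_d L₀/(k_r−k_d) = 0.169×44.9/(0.619−0.169) = 7.588/0.4500 = 16.86 mg/L.
e^(−k_d t) = e^(−0.169×0.9987) = 0.8447; e^(−k_r t) = e^(−0.619×0.9987) = 0.5389.
D = 16.86 × (0.8447 − 0.5389) + 2.86 × 0.5389 = 5.156 + 1.541 = 6.697 mg/L.
DO = C_s − D = 9.97 − 6.697 = 3.273 mg/L.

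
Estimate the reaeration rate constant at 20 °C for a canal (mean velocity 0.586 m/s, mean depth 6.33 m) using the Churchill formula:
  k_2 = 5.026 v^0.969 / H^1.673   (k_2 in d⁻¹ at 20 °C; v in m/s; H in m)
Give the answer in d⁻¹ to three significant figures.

k_2 = 5.026 × 0.586^0.969 / 6.33^1.673 = 5.026 × 0.5958 / 21.92 = 0.1366 d⁻¹.

k_2 ≈ 0.137 d⁻¹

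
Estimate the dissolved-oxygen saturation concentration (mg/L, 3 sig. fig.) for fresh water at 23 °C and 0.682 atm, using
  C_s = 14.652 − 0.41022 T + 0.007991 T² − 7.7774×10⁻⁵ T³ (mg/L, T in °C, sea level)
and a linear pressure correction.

C_s ≈ 5.80 mg/L

At sea level: C_s = 14.652 − 0.41022×23 + 0.007991×23² − 7.7774×10⁻⁵×23³ = 8.498 mg/L.
Pressure correction: C_s' = 8.498 × 0.682 = 5.796 mg/L.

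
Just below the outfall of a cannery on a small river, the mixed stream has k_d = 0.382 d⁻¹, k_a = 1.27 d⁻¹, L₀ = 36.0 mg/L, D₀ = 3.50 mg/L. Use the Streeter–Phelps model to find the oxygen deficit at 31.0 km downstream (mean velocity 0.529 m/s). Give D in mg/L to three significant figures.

Travel time t = x/v = 31.0 km / (0.529 m/s) = 31000 m / 0.529 m/s = 58600 s = 0.6783 d.
k_d L₀/(k_a−k_d) = 0.382×36.0/(1.27−0.382) = 13.75/0.8880 = 15.49 mg/L.
e^(−k_d t) = e^(−0.382×0.6783) = 0.7718; e^(−k_a t) = e^(−1.27×0.6783) = 0.4226.
D = 15.49 × (0.7718 − 0.4226) + 3.50 × 0.4226 = 5.407 + 1.479 = 6.886 mg/L.

D ≈ 6.89 mg/L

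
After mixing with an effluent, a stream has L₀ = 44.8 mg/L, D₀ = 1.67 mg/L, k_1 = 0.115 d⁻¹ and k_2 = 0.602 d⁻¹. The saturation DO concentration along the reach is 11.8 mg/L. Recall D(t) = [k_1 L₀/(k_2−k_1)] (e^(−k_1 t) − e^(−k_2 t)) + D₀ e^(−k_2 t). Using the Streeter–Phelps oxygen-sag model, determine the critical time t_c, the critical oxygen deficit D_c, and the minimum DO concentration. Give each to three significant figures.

t_c ≈ 3.05 d; D_c ≈ 6.03 mg/L; min DO ≈ 5.77 mg/L

With k_2/k_1 = 5.235 and 1 − D₀(k_2−k_1)/(k_1 L₀) = 0.8421,
t_c = ln(5.235 × 0.8421) / (0.602 − 0.115) = ln(4.408) / 0.4870 = 1.484/0.4870 = 3.046 d.
D_c = (k_1/k_2) L₀ e^(−k_1 t_c) = (0.115/0.602) × 44.8 × e^(−0.115×3.046) = 0.1910 × 44.8 × 0.7045 = 6.029 mg/L.
Minimum DO = C_s − D_c = 11.8 − 6.029 = 5.771 mg/L.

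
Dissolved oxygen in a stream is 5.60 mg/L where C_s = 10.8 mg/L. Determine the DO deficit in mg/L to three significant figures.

D = C_s − C = 10.8 − 5.60 = 5.20 mg/L.

D ≈ 5.20 mg/L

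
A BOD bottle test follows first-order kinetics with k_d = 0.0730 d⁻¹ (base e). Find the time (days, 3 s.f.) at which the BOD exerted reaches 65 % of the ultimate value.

y/L₀ = 1 − e^(−k_d t) = 0.65 ⇒ e^(−k_d t) = 0.350
t = −ln(0.350) / 0.0730 = 1.050 / 0.0730 = 14.38 d.

t ≈ 14.4 d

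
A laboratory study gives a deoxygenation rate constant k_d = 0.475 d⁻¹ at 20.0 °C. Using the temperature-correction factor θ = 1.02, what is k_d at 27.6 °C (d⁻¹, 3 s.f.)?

k_d(T₂) = k_d(T₁) · θ^(T₂−T₁) = 0.475 × 1.02^(27.6−20.0)
= 0.475 × 1.02^7.60 = 0.475 × 1.162 = 0.5521 d⁻¹.

k_d ≈ 0.552 d⁻¹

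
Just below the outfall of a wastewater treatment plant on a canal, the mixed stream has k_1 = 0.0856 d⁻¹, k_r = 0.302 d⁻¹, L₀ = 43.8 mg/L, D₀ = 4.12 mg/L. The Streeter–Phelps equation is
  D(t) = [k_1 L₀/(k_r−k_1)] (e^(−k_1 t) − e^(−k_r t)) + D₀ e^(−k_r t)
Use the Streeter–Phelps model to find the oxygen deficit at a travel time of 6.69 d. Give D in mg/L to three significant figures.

k_1 L₀/(k_r−k_1) = 0.0856×43.8/(0.302−0.0856) = 3.749/0.2164 = 17.33 mg/L.
e^(−k_1 t) = e^(−0.0856×6.690) = 0.5640; e^(−k_r t) = e^(−0.302×6.690) = 0.1326.
D = 17.33 × (0.5640 − 0.1326) + 4.12 × 0.1326 = 7.475 + 0.5463 = 8.021 mg/L.

D ≈ 8.02 mg/L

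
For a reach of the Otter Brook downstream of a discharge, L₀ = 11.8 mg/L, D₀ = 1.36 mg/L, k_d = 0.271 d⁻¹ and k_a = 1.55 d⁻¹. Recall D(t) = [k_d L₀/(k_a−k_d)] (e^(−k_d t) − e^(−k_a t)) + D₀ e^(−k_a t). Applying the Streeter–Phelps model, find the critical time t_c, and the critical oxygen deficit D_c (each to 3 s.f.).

t_c = [1/(k_a−k_d)] ln[(k_a/k_d)(1 − D₀(k_a−k_d)/(k_d L₀))]
= [1/(1.55−0.271)] ln[(1.55/0.271)(1 − 1.36×1.279/(0.271×11.8))]
= (1/1.279) ln[5.720 × 0.4561] = 0.7819 × ln(2.608) = 0.7819 × 0.9587 = 0.7496 d.
L(t_c) = L₀ e^(−k_d t_c) = 11.8 × 0.8162 = 9.631 mg/L, and at the critical point k_a D_c = k_d L, so D_c = (0.271/1.55) × 9.631 = 1.684 mg/L.

t_c ≈ 0.750 d; D_c ≈ 1.68 mg/L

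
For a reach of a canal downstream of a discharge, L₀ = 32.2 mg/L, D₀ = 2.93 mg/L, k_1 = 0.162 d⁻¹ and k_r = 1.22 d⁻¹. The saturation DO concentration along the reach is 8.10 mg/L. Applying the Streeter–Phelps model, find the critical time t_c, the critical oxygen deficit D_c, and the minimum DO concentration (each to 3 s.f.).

With k_r/k_1 = 7.531 and 1 − D₀(k_r−k_1)/(k_1 L₀) = 0.4057,
t_c = ln(7.531 × 0.4057) / (1.22 − 0.162) = ln(3.056) / 1.058 = 1.117/1.058 = 1.056 d.
D_c = (k_1/k_r) L₀ e^(−k_1 t_c) = (0.162/1.22) × 32.2 × e^(−0.162×1.056) = 0.1328 × 32.2 × 0.8428 = 3.604 mg/L.
Minimum DO = C_s − D_c = 8.10 − 3.604 = 4.496 mg/L.

t_c ≈ 1.06 d; D_c ≈ 3.60 mg/L; min DO ≈ 4.50 mg/L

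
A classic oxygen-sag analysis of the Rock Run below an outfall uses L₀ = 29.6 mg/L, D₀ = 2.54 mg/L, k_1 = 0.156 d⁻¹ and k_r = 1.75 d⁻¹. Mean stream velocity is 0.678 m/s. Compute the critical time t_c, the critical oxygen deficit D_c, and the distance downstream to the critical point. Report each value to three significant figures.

At the critical point dD/dt = 0, so k_1 L₀ e^(−k_1 t) = k_r D. Substituting D(t) from the Streeter–Phelps equation and solving for t gives
t_c = ln[(k_r/k_1)(1 − D₀(k_r−k_1)/(k_1 L₀))] / (k_r−k_1).
Here k_r−k_1 = 1.594 d⁻¹ and 1 − D₀(k_r−k_1)/(k_1 L₀) = 1 − 2.54×1.594/(0.156×29.6) = 0.1232, so
t_c = ln(11.22 × 0.1232) / 1.594 = 0.3235 / 1.594 = 0.2029 d.
L(t_c) = L₀ e^(−k_1 t_c) = 29.6 × 0.9688 = 28.68 mg/L, and at the critical point k_r D_c = k_1 L, so D_c = (0.156/1.75) × 28.68 = 2.556 mg/L.
x_c = v t_c = 0.678 m/s × 0.2029 d × 86400 s/d = 11890 m ≈ 11.9 km.

t_c ≈ 0.203 d; D_c ≈ 2.56 mg/L; x_c ≈ 11.9 km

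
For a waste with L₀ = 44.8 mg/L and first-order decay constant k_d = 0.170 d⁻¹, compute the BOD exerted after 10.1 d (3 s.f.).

y ≈ 36.8 mg/L

y_t = L₀(1 − e^(−k_d t)) = 44.8 × (1 − e^(−0.170×10.1))
= 44.8 × (1 − 0.1796) = 44.8 × 0.8204 = 36.75 mg/L.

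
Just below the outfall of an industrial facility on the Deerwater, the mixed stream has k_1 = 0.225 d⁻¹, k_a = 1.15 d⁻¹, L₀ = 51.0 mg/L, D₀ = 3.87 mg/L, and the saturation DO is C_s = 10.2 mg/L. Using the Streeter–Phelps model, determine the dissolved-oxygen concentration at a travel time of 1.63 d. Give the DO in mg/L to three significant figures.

DO ≈ 2.91 mg/L

k_1 L₀/(k_a−k_1) = 0.225×51.0/(1.15−0.225) = 11.47/0.9250 = 12.41 mg/L.
e^(−k_1 t) = e^(−0.225×1.630) = 0.6930; e^(−k_a t) = e^(−1.15×1.630) = 0.1534.
D = 12.41 × (0.6930 − 0.1534) + 3.87 × 0.1534 = 6.693 + 0.5938 = 7.287 mg/L.
DO = C_s − D = 10.2 − 7.287 = 2.913 mg/L.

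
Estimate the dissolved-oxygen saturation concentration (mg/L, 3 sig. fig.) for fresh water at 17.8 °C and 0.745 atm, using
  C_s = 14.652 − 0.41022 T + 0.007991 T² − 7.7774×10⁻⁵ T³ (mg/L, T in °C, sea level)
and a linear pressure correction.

C_s ≈ 7.04 mg/L

At sea level: C_s = 14.652 − 0.41022×17.8 + 0.007991×17.8² − 7.7774×10⁻⁵×17.8³ = 9.443 mg/L.
Pressure correction: C_s' = 9.443 × 0.745 = 7.035 mg/L.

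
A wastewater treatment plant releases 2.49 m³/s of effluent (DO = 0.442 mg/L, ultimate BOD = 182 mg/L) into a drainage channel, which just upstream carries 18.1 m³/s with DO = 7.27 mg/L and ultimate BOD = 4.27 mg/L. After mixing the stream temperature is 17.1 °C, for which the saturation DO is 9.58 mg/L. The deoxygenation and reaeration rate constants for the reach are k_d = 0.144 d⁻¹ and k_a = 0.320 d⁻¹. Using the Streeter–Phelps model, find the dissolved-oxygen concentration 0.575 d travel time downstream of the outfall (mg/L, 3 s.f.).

DO ≈ 5.10 mg/L

Mixed DO = (18.1×7.27 + 2.49×0.442)/(18.1+2.49) = 132.7/20.59 = 6.444 mg/L.
Mixed L₀ = (18.1×4.27 + 2.49×182)/(20.59) = 530.5/20.59 = 25.76 mg/L.
Initial deficit D₀ = C_s − DO₀ = 9.58 − 6.444 = 3.136 mg/L.
D(0.575) = [0.144×25.76/(0.320−0.144)](e^(−0.144×0.575) − e^(−0.320×0.575)) + 3.136 e^(−0.320×0.575)
= 21.08 × (0.9205 − 0.8319) + 3.136 × 0.8319 = 4.476 mg/L.
DO = 9.58 − 4.476 = 5.104 mg/L.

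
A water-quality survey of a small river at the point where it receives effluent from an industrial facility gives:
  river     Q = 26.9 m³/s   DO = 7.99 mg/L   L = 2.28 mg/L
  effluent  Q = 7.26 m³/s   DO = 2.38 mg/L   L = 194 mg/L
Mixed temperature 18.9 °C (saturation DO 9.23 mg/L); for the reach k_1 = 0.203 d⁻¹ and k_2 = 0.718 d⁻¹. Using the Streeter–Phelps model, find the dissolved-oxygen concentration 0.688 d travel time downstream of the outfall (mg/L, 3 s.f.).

DO ≈ 3.35 mg/L

Mixed DO = (26.9×7.99 + 7.26×2.38)/(26.9+7.26) = 232.2/34.16 = 6.798 mg/L.
Mixed L₀ = (26.9×2.28 + 7.26×194)/(34.16) = 1470/34.16 = 43.03 mg/L.
Initial deficit D₀ = C_s − DO₀ = 9.23 − 6.798 = 2.432 mg/L.
D(0.688) = [0.203×43.03/(0.718−0.203)](e^(−0.203×0.688) − e^(−0.718×0.688)) + 2.432 e^(−0.718×0.688)
= 16.96 × (0.8697 − 0.6102) + 2.432 × 0.6102 = 5.885 mg/L.
DO = 9.23 − 5.885 = 3.345 mg/L.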